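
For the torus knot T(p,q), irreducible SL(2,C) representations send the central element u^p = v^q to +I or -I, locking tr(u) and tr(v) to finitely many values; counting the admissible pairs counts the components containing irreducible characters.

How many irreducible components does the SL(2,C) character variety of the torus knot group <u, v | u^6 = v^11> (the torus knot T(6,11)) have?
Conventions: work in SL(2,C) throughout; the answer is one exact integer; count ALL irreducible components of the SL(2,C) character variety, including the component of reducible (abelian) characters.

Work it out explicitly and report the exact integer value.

26

In the torus knot group T(6,11), u^6 = v^11 is central, so an irreducible representation sends it to +I or -I (Schur).
This locks tr(u) to 2*cos(pi*alpha/6), alpha in 1..5, and tr(v) to 2*cos(pi*beta/11), beta in 1..10, on each component of irreducible characters.
Consistency of u^6 = (-1)^alpha I with v^11 = (-1)^beta I forces alpha = beta (mod 2).
count pairs: odd alpha (3 choices) x odd beta (5), plus even alpha (2) x even beta (5): 3*5 + 2*5 = 25.
Total: 25 irreducible-character components + 1 reducible (abelian) component = 26.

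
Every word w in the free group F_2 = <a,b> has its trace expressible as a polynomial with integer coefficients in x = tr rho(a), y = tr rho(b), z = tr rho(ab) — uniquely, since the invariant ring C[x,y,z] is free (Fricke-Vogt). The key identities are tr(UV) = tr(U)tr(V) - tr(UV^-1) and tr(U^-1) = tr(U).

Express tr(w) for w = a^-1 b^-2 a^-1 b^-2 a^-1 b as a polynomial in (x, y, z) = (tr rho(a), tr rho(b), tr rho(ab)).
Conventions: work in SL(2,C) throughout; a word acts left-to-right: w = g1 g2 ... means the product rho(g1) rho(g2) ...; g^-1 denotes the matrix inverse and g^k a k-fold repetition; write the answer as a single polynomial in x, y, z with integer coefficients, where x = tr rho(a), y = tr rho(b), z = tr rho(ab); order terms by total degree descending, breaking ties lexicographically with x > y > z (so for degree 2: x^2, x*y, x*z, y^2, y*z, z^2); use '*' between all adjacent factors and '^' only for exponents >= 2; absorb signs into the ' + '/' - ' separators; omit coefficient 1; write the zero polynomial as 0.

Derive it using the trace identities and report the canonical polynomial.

x*y^3*z^2 - 2*x^2*y^2*z - y^4*z - y^2*z^3 + x^3*y + x*y^3 + 2*x*y*z^2 - x^2*z + 3*y^2*z - 4*x*y + z

trace(a^-1) = trace(a) = x
trace(a^-2) = trace(a^-1)*trace(a) - trace(1)   [inverse elimination on a] = x^2 - 2
trace(a^-1 b) = trace(b)*trace(a) - trace(b a)   [inverse elimination on a] = x*y - z
trace(a^-2 b) = trace(a^-1 b)*trace(a) - trace(a^-1 b a)   [inverse elimination on a] = x^2*y - x*z - y
trace(a^-1 b^-1 a^-1) = trace(a^-2)*trace(b) - trace(a^-2 b)   [inverse elimination on b] = x*z - y
trace(a b a b) = trace(a b)*trace(a b) - trace(1)   [split at a repeated a] = z^2 - 2
trace(a b a b^-1) = trace(a b a)*trace(b) - trace(a b a b)   [inverse elimination on b] = x*y*z - y^2 - z^2 + 2
trace(b^-2 a b a) = trace(a b a b^-1)*trace(b) - trace(a b a)   [inverse elimination on b] = x*y^2*z - y^3 - y*z^2 - x*z + 3*y
trace(b^-1 a b a^-1 b^-1) = trace(b^-2 a b)*trace(a) - trace(b^-2 a b a)   [inverse elimination on a] = -x*y^2*z + x^2*y + y^3 + y*z^2 - 3*y
trace(a b^2 a) = trace(b)*trace(a^2 b) - trace(a^2)   [square of b] = x*y*z - x^2 - y^2 + 2
trace(a b^2 a b) = trace(b)*trace(a b a b) - trace(a b a)   [square of b] = y*z^2 - x*z - y
trace(b a b^-1 a b) = trace(a b^2 a)*trace(b) - trace(a b^2 a b)   [inverse elimination on b] = x*y^2*z - x^2*y - y^3 - y*z^2 + x*z + 3*y
trace(b a b) = trace(b)*trace(a b) - trace(a)   [square of b] = y*z - x
trace(a b a b a) = trace(a)*trace(b a b a) - trace(b a b)   [square of a] = x*z^2 - y*z - x
trace(a b a b a b) = trace(a b a b)*trace(a b) - trace(b a)   [split at a repeated a] = z^3 - 3*z
trace(b a b^-1 a b a) = trace(a b a b a)*trace(b) - trace(a b a b a b)   [inverse elimination on b] = x*y*z^2 - y^2*z - z^3 - x*y + 3*z
trace(a b^-1 a b a^-1 b) = trace(b a b^-1 a b)*trace(a) - trace(b a b^-1 a b a)   [inverse elimination on a] = x^2*y^2*z - x^3*y - x*y^3 - 2*x*y*z^2 + x^2*z + y^2*z + z^3 + 4*x*y - 3*z
trace(b^-1 a b a^-1 b^-1 a) = trace(a b^-1 a b a^-1)*trace(b) - trace(a b^-1 a b a^-1 b)   [inverse elimination on b] = -x^2*y^2*z + x^3*y + x*y^3 + 2*x*y*z^2 - x^2*z - y^2*z - z^3 - 3*x*y + 3*z
trace(b a^-1 b^-1 a^-1 b^-1 a) = trace(b^-1 a b a^-1 b^-1)*trace(a) - trace(b^-1 a b a^-1 b^-1 a)   [inverse elimination on a] = -x*y*z^2 + x^2*z + y^2*z + z^3 - 3*z
trace(a^-1 b a^-1 b^-1 a^-1 b^-1) = trace(b a^-1 b^-1 a^-1 b^-1)*trace(a) - trace(b a^-1 b^-1 a^-1 b^-1 a)   [inverse elimination on a] = x*y*z^2 - y^2*z - z^3 - x*y + 3*z
trace(a^-1 b a^-1 b^-1 a^-1) = trace(a^-1 b a^-1 b^-1)*trace(a) - trace(a^-1 b a^-1 b^-1 a)   [inverse elimination on a] = x^2*y*z - x*y^2 - x*z^2 + x
trace(a^-1 b^-2 a^-1 b a^-1 b^-1) = trace(a^-1 b a^-1 b^-1 a^-1 b^-1)*trace(b) - trace(a^-1 b a^-1 b^-1 a^-1)   [inverse elimination on b] = x*y^2*z^2 - x^2*y*z - y^3*z - y*z^3 + x*z^2 + 3*y*z - x
trace(a^-1 b^-1 a b) = trace(b^-1 a b)*trace(a) - trace(b^-1 a b a)   [inverse elimination on a] = -x*y*z + x^2 + y^2 + z^2 - 2
trace(b a^-2 b^-1 a) = trace(a^-1 b^-1 a b)*trace(a) - trace(a^-1 b^-1 a b a)   [inverse elimination on a] = -x^2*y*z + x^3 + x*y^2 + x*z^2 - 3*x
trace(b^-1 a^-1 b a^-2) = trace(b a^-2 b^-1)*trace(a) - trace(b a^-2 b^-1 a)   [inverse elimination on a] = x^2*y*z - x*y^2 - x*z^2 + x
trace(a^-1 b a^-2) = trace(a^-1 b a^-1)*trace(a) - trace(a^-1 b)   [inverse elimination on a] = x^3*y - x^2*z - 2*x*y + z
trace(a^-1 b^-2 a^-1 b a^-1) = trace(b^-1 a^-1 b a^-2)*trace(b) - trace(b^-1 a^-1 b a^-2 b)   [inverse elimination on b] = x^2*y^2*z - x^3*y - x*y^3 - x*y*z^2 + x^2*z + 3*x*y - z
trace(a^-1 b^-2 a^-1 b^-2 a^-1 b) = trace(a^-1 b^-2 a^-1 b a^-1 b^-1)*trace(b) - trace(a^-1 b^-2 a^-1 b a^-1)   [inverse elimination on b] = x*y^3*z^2 - 2*x^2*y^2*z - y^4*z - y^2*z^3 + x^3*y + x*y^3 + 2*x*y*z^2 - x^2*z + 3*y^2*z - 4*x*y + z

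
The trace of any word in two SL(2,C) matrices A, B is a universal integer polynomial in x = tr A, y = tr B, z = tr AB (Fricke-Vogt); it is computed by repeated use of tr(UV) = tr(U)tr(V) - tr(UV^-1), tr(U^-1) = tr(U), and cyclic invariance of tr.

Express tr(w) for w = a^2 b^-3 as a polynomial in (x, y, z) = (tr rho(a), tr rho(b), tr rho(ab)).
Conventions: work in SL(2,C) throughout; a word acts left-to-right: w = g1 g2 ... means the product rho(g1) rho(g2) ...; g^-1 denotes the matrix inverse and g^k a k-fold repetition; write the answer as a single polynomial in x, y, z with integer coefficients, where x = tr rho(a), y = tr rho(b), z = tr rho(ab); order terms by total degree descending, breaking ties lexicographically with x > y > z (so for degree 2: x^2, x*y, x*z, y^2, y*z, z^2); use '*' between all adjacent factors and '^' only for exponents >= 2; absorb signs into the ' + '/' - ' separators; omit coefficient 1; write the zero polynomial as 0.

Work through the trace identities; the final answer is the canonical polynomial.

tr(a^2) = tr(a) * tr(a) - tr(1)  (reduce the a square) = x^2 - 2
tr(a^2 b) = tr(a) * tr(b a) - tr(b)  (reduce the a square) = x*z - y
tr(b^-1 a^2) = tr(a^2) * tr(b) - tr(a^2 b)  (eliminate b^-1) = x^2*y - x*z - y
tr(b^-1 a^2 b^-1) = tr(b^-1 a^2) * tr(b) - tr(b^-1 a^2 b)  (eliminate b^-1) = x^2*y^2 - x*y*z - x^2 - y^2 + 2
tr(a^2 b^-3) = tr(b^-1 a^2 b^-1) * tr(b) - tr(b^-1 a^2)  (eliminate b^-1) = x^2*y^3 - x*y^2*z - 2*x^2*y - y^3 + x*z + 3*y

x^2*y^3 - x*y^2*z - 2*x^2*y - y^3 + x*z + 3*y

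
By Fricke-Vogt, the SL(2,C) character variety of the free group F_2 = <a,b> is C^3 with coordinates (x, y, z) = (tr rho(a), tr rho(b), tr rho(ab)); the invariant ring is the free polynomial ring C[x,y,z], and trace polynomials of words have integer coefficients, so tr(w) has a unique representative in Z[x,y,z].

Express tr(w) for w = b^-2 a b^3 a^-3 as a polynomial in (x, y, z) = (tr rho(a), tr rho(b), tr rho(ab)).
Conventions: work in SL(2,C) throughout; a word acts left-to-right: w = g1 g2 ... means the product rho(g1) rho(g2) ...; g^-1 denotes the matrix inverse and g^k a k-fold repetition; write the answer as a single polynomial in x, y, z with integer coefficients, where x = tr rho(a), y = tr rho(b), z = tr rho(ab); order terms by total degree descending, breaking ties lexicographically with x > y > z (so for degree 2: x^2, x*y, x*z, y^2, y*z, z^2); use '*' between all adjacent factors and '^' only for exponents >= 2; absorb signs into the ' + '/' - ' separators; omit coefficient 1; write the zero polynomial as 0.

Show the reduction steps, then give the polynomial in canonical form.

trace(a b^2) = trace(b) * trace(a b) - trace(a)   [square of b] = y*z - x
trace(a^2 b) = trace(a) * trace(b a) - trace(b)   [square of a] = x*z - y
trace(a^2) = trace(a) * trace(a) - trace(1)   [square of a] = x^2 - 2
trace(a^2 b^2) = trace(b) * trace(a^2 b) - trace(a^2)   [square of b] = x*y*z - x^2 - y^2 + 2
trace(a b^3 a) = trace(b) * trace(a^2 b^2) - trace(a^2 b)   [square of b] = x*y^2*z - x^2*y - y^3 - x*z + 3*y
trace(a b a b) = trace(b a) * trace(b a) - trace(1)   [split at a repeated b] = z^2 - 2
trace(a b a b^2) = trace(b) * trace(a b a b) - trace(a b a)   [square of b] = y*z^2 - x*z - y
trace(a b^3 a b) = trace(b) * trace(a b a b^2) - trace(a b a b)   [square of b] = y^2*z^2 - x*y*z - y^2 - z^2 + 2
trace(b^-1 a b^3 a) = trace(a b^3 a) * trace(b) - trace(a b^3 a b)   [inverse elimination on b] = x*y^3*z - x^2*y^2 - y^4 - y^2*z^2 + 4*y^2 + z^2 - 2
trace(b^-1 a b^3 a^-1) = trace(b^-1 a b^3) * trace(a) - trace(b^-1 a b^3 a)   [inverse elimination on a] = -x*y^3*z + x^2*y^2 + y^4 + y^2*z^2 + x*y*z - x^2 - 4*y^2 - z^2 + 2
trace(a b^3 a^-2 b^-1) = trace(b^-1 a b^3 a^-1) * trace(a) - trace(b^-1 a b^3)   [inverse elimination on a] = -x^2*y^3*z + x^3*y^2 + x*y^4 + x*y^2*z^2 + x^2*y*z - x^3 - 4*x*y^2 - x*z^2 - y*z + 3*x
trace(b^2) = trace(b) * trace(b) - trace(1)   [square of b] = y^2 - 2
trace(b^3) = trace(b) * trace(b^2) - trace(b)   [square of b] = y^3 - 3*y
trace(b^3 a) = trace(b) * trace(b a b) - trace(b a)   [square of b] = y^2*z - x*y - z
trace(b^3 a^-1) = trace(b^3) * trace(a) - trace(b^3 a)   [inverse elimination on a] = x*y^3 - y^2*z - 2*x*y + z
trace(a^-2 b^-2 a b^3) = trace(a b^3 a^-2 b^-1) * trace(b) - trace(a b^3 a^-2)   [inverse elimination on b] = -x^2*y^4*z + x^3*y^3 + x*y^5 + x*y^3*z^2 + x^2*y^2*z - x^3*y - 5*x*y^3 - x*y*z^2 + 5*x*y - z
trace(b^-2 a b^3 a) = trace(b^-1 a b^3 a) * trace(b) - trace(b^-1 a b^3 a b)   [inverse elimination on b] = x*y^4*z - x^2*y^3 - y^5 - y^3*z^2 - x*y^2*z + x^2*y + 5*y^3 + y*z^2 + x*z - 5*y
trace(a^-1 b^-2 a b^3) = trace(b^-2 a b^3) * trace(a) - trace(b^-2 a b^3 a)   [inverse elimination on a] = -x*y^4*z + x^2*y^3 + y^5 + y^3*z^2 + x*y^2*z - x^2*y - 5*y^3 - y*z^2 + 5*y
trace(b^-2 a b^3 a^-3) = trace(a^-2 b^-2 a b^3) * trace(a) - trace(a^-2 b^-2 a b^3 a)   [inverse elimination on a] = -x^3*y^4*z + x^4*y^3 + x^2*y^5 + x^2*y^3*z^2 + x^3*y^2*z + x*y^4*z - x^4*y - 6*x^2*y^3 - x^2*y*z^2 - y^5 - y^3*z^2 - x*y^2*z + 6*x^2*y + 5*y^3 + y*z^2 - x*z - 5*y

-x^3*y^4*z + x^4*y^3 + x^2*y^5 + x^2*y^3*z^2 + x^3*y^2*z + x*y^4*z - x^4*y - 6*x^2*y^3 - x^2*y*z^2 - y^5 - y^3*z^2 - x*y^2*z + 6*x^2*y + 5*y^3 + y*z^2 - x*z - 5*y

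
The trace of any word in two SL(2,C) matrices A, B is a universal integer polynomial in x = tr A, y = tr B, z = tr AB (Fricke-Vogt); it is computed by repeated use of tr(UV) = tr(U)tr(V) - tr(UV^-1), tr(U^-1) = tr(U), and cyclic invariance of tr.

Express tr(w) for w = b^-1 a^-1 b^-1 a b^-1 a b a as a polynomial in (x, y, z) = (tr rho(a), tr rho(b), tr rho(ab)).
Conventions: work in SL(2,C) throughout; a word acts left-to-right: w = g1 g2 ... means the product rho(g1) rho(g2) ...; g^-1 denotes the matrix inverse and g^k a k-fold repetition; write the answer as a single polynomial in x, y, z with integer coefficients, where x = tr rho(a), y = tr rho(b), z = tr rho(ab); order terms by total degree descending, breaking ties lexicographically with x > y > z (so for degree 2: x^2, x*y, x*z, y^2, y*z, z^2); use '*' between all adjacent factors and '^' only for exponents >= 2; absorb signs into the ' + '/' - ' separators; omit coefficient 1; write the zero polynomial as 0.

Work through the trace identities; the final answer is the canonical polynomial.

trace(a b a) = trace(a) * trace(b a) - trace(b)   [square of a] = x*z - y
trace(a b a b) = trace(b a) * trace(b a) - trace(1)   [split at a repeated b] = z^2 - 2
trace(a b a b^-1) = trace(a b a) * trace(b) - trace(a b a b)   [inverse elimination on b] = x*y*z - y^2 - z^2 + 2
trace(b^-1 a b a b^-1) = trace(a b a b^-1) * trace(b) - trace(a b a)   [inverse elimination on b] = x*y^2*z - y^3 - y*z^2 - x*z + 3*y
trace(a^2) = trace(a) * trace(a) - trace(1)   [square of a] = x^2 - 2
next, trace(a b^2 a) = trace(b) * trace(a^2 b) - trace(a^2)   [square of b] = x*y*z - x^2 - y^2 + 2
and trace(a b^2 a b) = trace(b) * trace(a b a b) - trace(a b a)   [square of b] = y*z^2 - x*z - y
trace(b a b^-1 a b) = trace(a b^2 a) * trace(b) - trace(a b^2 a b)   [inverse elimination on b] = x*y^2*z - x^2*y - y^3 - y*z^2 + x*z + 3*y
next, trace(b a b) = trace(b) * trace(a b) - trace(a)   [square of b] = y*z - x
next, trace(a^2 b a b) = trace(a) * trace(b a b a) - trace(b a b)   [square of a] = x*z^2 - y*z - x
and trace(a^2 b a) = trace(a) * trace(a b a) - trace(a b)   [square of a] = x^2*z - x*y - z
trace(a b a b^2 a) = trace(b) * trace(a^2 b a b) - trace(a^2 b a)   [square of b] = x*y*z^2 - x^2*z - y^2*z + z
trace(a b a b a b) = trace(a b a b) * trace(a b) - trace(b a)   [split at a repeated a] = z^3 - 3*z
next, trace(a b a b^2 a b) = trace(b) * trace(a b a b a b) - trace(a b a b a)   [square of b] = y*z^3 - x*z^2 - 2*y*z + x
trace(b a b^-1 a b a b) = trace(a b a b^2 a) * trace(b) - trace(a b a b^2 a b)   [inverse elimination on b] = x*y^2*z^2 - x^2*y*z - y^3*z - y*z^3 + x*z^2 + 3*y*z - x
and trace(a b a b a b a) = trace(a) * trace(b a b a b a) - trace(b a b a b)   [square of a] = x*z^3 - y*z^2 - 2*x*z + y
and trace(a b a b a b a b) = trace(b a b a b a) * trace(b a) - trace(a b a b)   [split at a repeated b] = z^4 - 4*z^2 + 2
trace(b a b^-1 a b a b a) = trace(a b a b a b a) * trace(b) - trace(a b a b a b a b)   [inverse elimination on b] = x*y*z^3 - y^2*z^2 - z^4 - 2*x*y*z + y^2 + 4*z^2 - 2
and trace(a^-1 b a b^-1 a b a b) = trace(b a b^-1 a b a b) * trace(a) - trace(b a b^-1 a b a b a)   [inverse elimination on a] = x^2*y^2*z^2 - x^3*y*z - x*y^3*z - 2*x*y*z^3 + x^2*z^2 + y^2*z^2 + z^4 + 5*x*y*z - x^2 - y^2 - 4*z^2 + 2
trace(a b^-1 a b a b^-1 a^-1 b) = trace(a^-1 b a b^-1 a b a) * trace(b) - trace(a^-1 b a b^-1 a b a b)   [inverse elimination on b] = -x^2*y^2*z^2 + x^3*y*z + 2*x*y^3*z + 2*x*y*z^3 - x^2*y^2 - x^2*z^2 - y^4 - 2*y^2*z^2 - z^4 - 4*x*y*z + x^2 + 4*y^2 + 4*z^2 - 2
trace(b^-1 a^-1 b^-1 a b^-1 a b a) = trace(a b^-1 a b a b^-1 a^-1) * trace(b) - trace(a b^-1 a b a b^-1 a^-1 b)   [inverse elimination on b] = x^2*y^2*z^2 - x^3*y*z - x*y^3*z - 2*x*y*z^3 + x^2*y^2 + x^2*z^2 + y^2*z^2 + z^4 + 3*x*y*z - x^2 - y^2 - 4*z^2 + 2

x^2*y^2*z^2 - x^3*y*z - x*y^3*z - 2*x*y*z^3 + x^2*y^2 + x^2*z^2 + y^2*z^2 + z^4 + 3*x*y*z - x^2 - y^2 - 4*z^2 + 2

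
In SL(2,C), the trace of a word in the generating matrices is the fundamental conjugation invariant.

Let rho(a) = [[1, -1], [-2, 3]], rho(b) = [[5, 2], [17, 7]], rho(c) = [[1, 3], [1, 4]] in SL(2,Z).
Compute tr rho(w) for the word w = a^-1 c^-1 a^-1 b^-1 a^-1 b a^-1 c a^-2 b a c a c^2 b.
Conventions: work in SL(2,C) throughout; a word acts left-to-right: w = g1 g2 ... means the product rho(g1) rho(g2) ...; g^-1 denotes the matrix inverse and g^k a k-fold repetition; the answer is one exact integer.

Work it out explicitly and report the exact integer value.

rho(a^-1) = [[3, 1], [2, 1]]
... * rho(c^-1) = [[4, -3], [-1, 1]]  ->  [[11, -8], [7, -5]]
... * rho(a^-1) = [[3, 1], [2, 1]]  ->  [[17, 3], [11, 2]]
... * rho(b^-1) = [[7, -2], [-17, 5]]  ->  [[68, -19], [43, -12]]
... * rho(a^-1) = [[3, 1], [2, 1]]  ->  [[166, 49], [105, 31]]
... * rho(b) = [[5, 2], [17, 7]]  ->  [[1663, 675], [1052, 427]]
... * rho(a^-1) = [[3, 1], [2, 1]]  ->  [[6339, 2338], [4010, 1479]]
... * rho(c) = [[1, 3], [1, 4]]  ->  [[8677, 28369], [5489, 17946]]
... * rho(a^-1) = [[3, 1], [2, 1]]  ->  [[82769, 37046], [52359, 23435]]
... * rho(a^-1) = [[3, 1], [2, 1]]  ->  [[322399, 119815], [203947, 75794]]
... * rho(b) = [[5, 2], [17, 7]]  ->  [[3648850, 1483503], [2308233, 938452]]
... * rho(a) = [[1, -1], [-2, 3]]  ->  [[681844, 801659], [431329, 507123]]
... * rho(c) = [[1, 3], [1, 4]]  ->  [[1483503, 5252168], [938452, 3322479]]
... * rho(a) = [[1, -1], [-2, 3]]  ->  [[-9020833, 14273001], [-5706506, 9028985]]
... * rho(c) = [[1, 3], [1, 4]]  ->  [[5252168, 30029505], [3322479, 18996422]]
... * rho(c) = [[1, 3], [1, 4]]  ->  [[35281673, 135874524], [22318901, 85953125]]
... * rho(b) = [[5, 2], [17, 7]]  ->  [[2486275273, 1021685014], [1572797630, 646309677]]
tr = 2486275273 + 646309677 = 3132584950

3132584950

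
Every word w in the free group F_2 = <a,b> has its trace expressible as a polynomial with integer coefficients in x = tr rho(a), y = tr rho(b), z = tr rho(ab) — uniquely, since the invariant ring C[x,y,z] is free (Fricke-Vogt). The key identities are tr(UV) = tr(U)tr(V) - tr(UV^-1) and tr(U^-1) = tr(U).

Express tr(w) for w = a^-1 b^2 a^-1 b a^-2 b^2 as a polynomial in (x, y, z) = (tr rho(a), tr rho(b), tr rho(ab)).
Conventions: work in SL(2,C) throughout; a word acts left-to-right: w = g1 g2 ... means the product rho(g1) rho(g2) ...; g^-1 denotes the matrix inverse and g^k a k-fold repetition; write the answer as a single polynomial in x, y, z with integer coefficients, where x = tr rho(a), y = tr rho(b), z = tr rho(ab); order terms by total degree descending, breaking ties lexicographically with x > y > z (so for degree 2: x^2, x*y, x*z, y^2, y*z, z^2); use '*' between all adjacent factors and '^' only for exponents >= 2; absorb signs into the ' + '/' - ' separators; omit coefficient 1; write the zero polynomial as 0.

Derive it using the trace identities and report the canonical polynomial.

and tr(b^2) = tr(b) tr(b) - tr(1)   [square of b] = y^2 - 2
next, tr(b^3) = tr(b) tr(b^2) - tr(b)   [square of b] = y^3 - 3*y
tr(b^4) = tr(b) tr(b^3) - tr(b^2)   [square of b] = y^4 - 4*y^2 + 2
tr(b^5) = tr(b) tr(b^4) - tr(b^3)   [square of b] = y^5 - 5*y^3 + 5*y
and tr(a b^2) = tr(b) tr(a b) - tr(a)   [square of b] = y*z - x
tr(b a b^2) = tr(b) tr(a b^2) - tr(a b)   [square of b] = y^2*z - x*y - z
tr(b^2 a b^2) = tr(b) tr(b a b^2) - tr(b a b)   [square of b] = y^3*z - x*y^2 - 2*y*z + x
tr(b^5 a) = tr(b) tr(b^2 a b^2) - tr(b^2 a b)   [square of b] = y^4*z - x*y^3 - 3*y^2*z + 2*x*y + z
tr(b a^-1 b^4) = tr(b^5) tr(a) - tr(b^5 a)   [inverse elimination on a] = x*y^5 - y^4*z - 4*x*y^3 + 3*y^2*z + 3*x*y - z
tr(a b a b) = tr(a b) tr(a b) - tr(1)   [split at a repeated a] = z^2 - 2
tr(a b a) = tr(a) tr(b a) - tr(b)   [square of a] = x*z - y
tr(a b a b^2) = tr(b) tr(a b a b) - tr(a b a)   [square of b] = y*z^2 - x*z - y
next, tr(b a b a b^2) = tr(b) tr(a b a b^2) - tr(a b a b)   [square of b] = y^2*z^2 - x*y*z - y^2 - z^2 + 2
tr(b^4 a b a) = tr(b) tr(b a b a b^2) - tr(b a b a b)   [square of b] = y^3*z^2 - x*y^2*z - y^3 - 2*y*z^2 + x*z + 3*y
tr(b a^-1 b^4 a) = tr(b^4 a b) tr(a) - tr(b^4 a b a)   [inverse elimination on a] = x*y^4*z - x^2*y^3 - y^3*z^2 - 2*x*y^2*z + 2*x^2*y + y^3 + 2*y*z^2 - 3*y
tr(b^2 a^-1 b a^-1 b^2) = tr(b a^-1 b^4) tr(a) - tr(b a^-1 b^4 a)   [inverse elimination on a] = x^2*y^5 - 2*x*y^4*z - 3*x^2*y^3 + y^3*z^2 + 5*x*y^2*z + x^2*y - y^3 - 2*y*z^2 - x*z + 3*y
and tr(a b^2 a) = tr(a) tr(b^2 a) - tr(b^2)   [square of a] = x*y*z - x^2 - y^2 + 2
next, tr(b a b^2 a b) = tr(b) tr(a b^2 a b) - tr(a b^2 a)   [square of b] = y^2*z^2 - 2*x*y*z + x^2 - 2
and tr(b^3 a b^2 a) = tr(b) tr(b a b^2 a b) - tr(b a b^2 a)   [square of b] = y^3*z^2 - 2*x*y^2*z + x^2*y - y*z^2 + x*z - y
tr(b^2 a b^2 a^-1 b) = tr(b^3 a b^2) tr(a) - tr(b^3 a b^2 a)   [inverse elimination on a] = x*y^4*z - x^2*y^3 - y^3*z^2 - x*y^2*z + x^2*y + y*z^2 + y
and tr(a b a b a b) = tr(b a b a) tr(b a) - tr(a b)   [split at a repeated b] = z^3 - 3*z
tr(a b a b a) = tr(a) tr(b a b a) - tr(b a b)   [square of a] = x*z^2 - y*z - x
and tr(a b^2 a b a b) = tr(b) tr(a b a b a b) - tr(a b a b a)   [square of b] = y*z^3 - x*z^2 - 2*y*z + x
and tr(a b^2 a b a) = tr(a) tr(b^2 a b a) - tr(b^2 a b)   [square of a] = x*y*z^2 - x^2*z - y^2*z + z
and tr(b a b^2 a b^2 a) = tr(b) tr(a b^2 a b a b) - tr(a b^2 a b a)   [square of b] = y^2*z^3 - 2*x*y*z^2 + x^2*z - y^2*z + x*y - z
tr(b^2 a b^2 a^-1 b a) = tr(b a b^2 a b^2) tr(a) - tr(b a b^2 a b^2 a)   [inverse elimination on a] = x*y^3*z^2 - 2*x^2*y^2*z - y^2*z^3 + x^3*y + x*y*z^2 + y^2*z - 2*x*y + z
next, tr(b^2 a^-1 b a^-1 b^2 a) = tr(b^2 a b^2 a^-1 b) tr(a) - tr(b^2 a b^2 a^-1 b a)   [inverse elimination on a] = x^2*y^4*z - x^3*y^3 - 2*x*y^3*z^2 + x^2*y^2*z + y^2*z^3 - y^2*z + 3*x*y - z
and tr(a^-1 b^2 a^-1 b^2 a^-1 b) = tr(b^2 a^-1 b a^-1 b^2) tr(a) - tr(b^2 a^-1 b a^-1 b^2 a)   [inverse elimination on a] = x^3*y^5 - 3*x^2*y^4*z - 2*x^3*y^3 + 3*x*y^3*z^2 + 4*x^2*y^2*z - y^2*z^3 + x^3*y - x*y^3 - 2*x*y*z^2 - x^2*z + y^2*z + z
tr(b^2 a^-1 b^2 a^-1 b) = tr(b^2 a^-1 b^3) tr(a) - tr(b^2 a^-1 b^3 a)   [inverse elimination on a] = x^2*y^5 - 2*x*y^4*z - 3*x^2*y^3 + y^3*z^2 + 4*x*y^2*z + 2*x^2*y - y*z^2 - x*z - y
tr(a^-1 b^2 a^-1 b a^-2 b^2) = tr(a^-1 b^2 a^-1 b^2 a^-1 b) tr(a) - tr(a^-1 b^2 a^-1 b^2 a^-1 b a)   [inverse elimination on a] = x^4*y^5 - 3*x^3*y^4*z - 2*x^4*y^3 - x^2*y^5 + 3*x^2*y^3*z^2 + 4*x^3*y^2*z + 2*x*y^4*z - x*y^2*z^3 + x^4*y + 2*x^2*y^3 - 2*x^2*y*z^2 - y^3*z^2 - x^3*z - 3*x*y^2*z - 2*x^2*y + y*z^2 + 2*x*z + y

x^4*y^5 - 3*x^3*y^4*z - 2*x^4*y^3 - x^2*y^5 + 3*x^2*y^3*z^2 + 4*x^3*y^2*z + 2*x*y^4*z - x*y^2*z^3 + x^4*y + 2*x^2*y^3 - 2*x^2*y*z^2 - y^3*z^2 - x^3*z - 3*x*y^2*z - 2*x^2*y + y*z^2 + 2*x*z + y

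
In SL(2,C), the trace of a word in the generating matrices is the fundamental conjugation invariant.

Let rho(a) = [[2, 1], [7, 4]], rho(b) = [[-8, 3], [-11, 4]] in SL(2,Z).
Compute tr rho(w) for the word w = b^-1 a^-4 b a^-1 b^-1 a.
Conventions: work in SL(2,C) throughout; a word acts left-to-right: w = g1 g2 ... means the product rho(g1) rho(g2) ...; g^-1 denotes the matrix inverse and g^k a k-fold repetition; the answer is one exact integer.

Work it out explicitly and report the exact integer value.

rho(b^-1) = [[4, -3], [11, -8]]
... * rho(a^-1) = [[4, -1], [-7, 2]]  ->  [[37, -10], [100, -27]]
... * rho(a^-1) = [[4, -1], [-7, 2]]  ->  [[218, -57], [589, -154]]
... * rho(a^-1) = [[4, -1], [-7, 2]]  ->  [[1271, -332], [3434, -897]]
... * rho(a^-1) = [[4, -1], [-7, 2]]  ->  [[7408, -1935], [20015, -5228]]
... * rho(b) = [[-8, 3], [-11, 4]]  ->  [[-37979, 14484], [-102612, 39133]]
... * rho(a^-1) = [[4, -1], [-7, 2]]  ->  [[-253304, 66947], [-684379, 180878]]
... * rho(b^-1) = [[4, -3], [11, -8]]  ->  [[-276799, 224336], [-747858, 606113]]
... * rho(a) = [[2, 1], [7, 4]]  ->  [[1016754, 620545], [2747075, 1676594]]
tr = 1016754 + 1676594 = 2693348

2693348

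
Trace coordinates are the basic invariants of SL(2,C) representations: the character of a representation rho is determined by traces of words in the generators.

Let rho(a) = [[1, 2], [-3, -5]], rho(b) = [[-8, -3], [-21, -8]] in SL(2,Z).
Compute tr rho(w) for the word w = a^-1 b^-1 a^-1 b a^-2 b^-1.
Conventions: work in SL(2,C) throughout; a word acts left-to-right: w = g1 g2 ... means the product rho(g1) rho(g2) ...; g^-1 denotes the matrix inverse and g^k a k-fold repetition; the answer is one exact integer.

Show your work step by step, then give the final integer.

-1036

rho(a^-1) = [[-5, -2], [3, 1]]
... * rho(b^-1) = [[-8, 3], [21, -8]]  ->  [[-2, 1], [-3, 1]]
... * rho(a^-1) = [[-5, -2], [3, 1]]  ->  [[13, 5], [18, 7]]
... * rho(b) = [[-8, -3], [-21, -8]]  ->  [[-209, -79], [-291, -110]]
... * rho(a^-1) = [[-5, -2], [3, 1]]  ->  [[808, 339], [1125, 472]]
... * rho(a^-1) = [[-5, -2], [3, 1]]  ->  [[-3023, -1277], [-4209, -1778]]
... * rho(b^-1) = [[-8, 3], [21, -8]]  ->  [[-2633, 1147], [-3666, 1597]]
tr = -2633 + 1597 = -1036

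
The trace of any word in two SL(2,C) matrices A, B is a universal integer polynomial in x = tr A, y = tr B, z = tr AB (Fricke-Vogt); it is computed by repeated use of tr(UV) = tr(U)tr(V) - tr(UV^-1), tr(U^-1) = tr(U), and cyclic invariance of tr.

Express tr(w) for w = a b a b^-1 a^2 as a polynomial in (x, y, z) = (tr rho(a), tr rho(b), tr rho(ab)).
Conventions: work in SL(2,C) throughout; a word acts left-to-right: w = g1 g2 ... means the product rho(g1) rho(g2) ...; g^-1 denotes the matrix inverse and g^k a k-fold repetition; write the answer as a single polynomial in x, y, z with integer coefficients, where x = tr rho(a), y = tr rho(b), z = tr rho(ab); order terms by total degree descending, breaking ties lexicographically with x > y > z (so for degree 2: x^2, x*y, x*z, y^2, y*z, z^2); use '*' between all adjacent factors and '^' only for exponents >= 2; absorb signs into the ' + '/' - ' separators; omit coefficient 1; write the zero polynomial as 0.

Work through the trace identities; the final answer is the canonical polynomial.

tr(a b a) = tr(a) tr(b a) - tr(b) = x*z - y
tr(a b a^2) = tr(a) tr(a b a) - tr(a b) = x^2*z - x*y - z
tr(a^3 b a) = tr(a) tr(a b a^2) - tr(a b a) = x^3*z - x^2*y - 2*x*z + y
tr(b a b a) = tr(b a) tr(b a) - tr(1) = z^2 - 2
tr(b a b) = tr(b) tr(a b) - tr(a) = y*z - x
tr(b a b a^2) = tr(a) tr(b a b a) - tr(b a b) = x*z^2 - y*z - x
tr(a^3 b a b) = tr(a) tr(b a b a^2) - tr(b a b a) = x^2*z^2 - x*y*z - x^2 - z^2 + 2
tr(a b a b^-1 a^2) = tr(a^3 b a) tr(b) - tr(a^3 b a b) = x^3*y*z - x^2*y^2 - x^2*z^2 - x*y*z + x^2 + y^2 + z^2 - 2

x^3*y*z - x^2*y^2 - x^2*z^2 - x*y*z + x^2 + y^2 + z^2 - 2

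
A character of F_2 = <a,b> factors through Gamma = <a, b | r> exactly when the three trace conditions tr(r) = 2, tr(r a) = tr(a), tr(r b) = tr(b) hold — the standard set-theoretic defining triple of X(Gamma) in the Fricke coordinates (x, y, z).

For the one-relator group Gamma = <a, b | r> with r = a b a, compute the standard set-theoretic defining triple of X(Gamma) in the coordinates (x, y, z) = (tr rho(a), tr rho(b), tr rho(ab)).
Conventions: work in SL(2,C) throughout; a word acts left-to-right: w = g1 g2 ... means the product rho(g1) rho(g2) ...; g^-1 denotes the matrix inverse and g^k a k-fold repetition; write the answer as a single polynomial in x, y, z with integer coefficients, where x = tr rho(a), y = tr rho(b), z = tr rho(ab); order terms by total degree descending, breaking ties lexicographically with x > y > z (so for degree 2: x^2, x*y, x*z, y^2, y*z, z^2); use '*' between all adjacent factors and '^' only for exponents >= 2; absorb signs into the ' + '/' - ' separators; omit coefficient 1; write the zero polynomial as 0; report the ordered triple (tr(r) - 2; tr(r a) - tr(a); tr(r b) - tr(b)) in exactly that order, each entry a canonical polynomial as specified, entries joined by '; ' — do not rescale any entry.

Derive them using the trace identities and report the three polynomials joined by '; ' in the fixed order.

tr(a b a) = tr(a)*tr(b a) - tr(b)   [square of a] = x*z - y
tr(a b a^2) = tr(a)*tr(b a^2) - tr(b a)   [square of a] = x^2*z - x*y - z
tr(a b a b) = tr(a b)*tr(a b) - tr(1) = z^2 - 2
assemble the triple (tr(r) - 2; tr(r a) - x; tr(r b) - y)

x*z - y - 2; x^2*z - x*y - x - z; z^2 - y - 2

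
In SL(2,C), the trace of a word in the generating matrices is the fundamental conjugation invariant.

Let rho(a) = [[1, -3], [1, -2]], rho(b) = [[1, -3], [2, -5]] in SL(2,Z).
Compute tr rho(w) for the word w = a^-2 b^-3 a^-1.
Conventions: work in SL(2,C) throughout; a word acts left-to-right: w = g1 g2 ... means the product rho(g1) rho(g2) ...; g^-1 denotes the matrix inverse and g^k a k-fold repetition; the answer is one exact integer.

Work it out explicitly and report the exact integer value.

-52

rho(a^-1) = [[-2, 3], [-1, 1]]
... * rho(a^-1) = [[-2, 3], [-1, 1]]  ->  [[1, -3], [1, -2]]
... * rho(b^-1) = [[-5, 3], [-2, 1]]  ->  [[1, 0], [-1, 1]]
... * rho(b^-1) = [[-5, 3], [-2, 1]]  ->  [[-5, 3], [3, -2]]
... * rho(b^-1) = [[-5, 3], [-2, 1]]  ->  [[19, -12], [-11, 7]]
... * rho(a^-1) = [[-2, 3], [-1, 1]]  ->  [[-26, 45], [15, -26]]
tr = -26 + -26 = -52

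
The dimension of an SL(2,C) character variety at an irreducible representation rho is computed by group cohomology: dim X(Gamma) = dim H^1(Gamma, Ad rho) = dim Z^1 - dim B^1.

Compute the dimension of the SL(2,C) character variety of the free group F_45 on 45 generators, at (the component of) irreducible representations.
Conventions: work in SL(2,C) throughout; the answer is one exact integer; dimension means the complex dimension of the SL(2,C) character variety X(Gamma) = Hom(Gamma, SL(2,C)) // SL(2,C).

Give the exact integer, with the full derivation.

132

The free group F_45: 45 generators, no relators.
So Z^1 = (sl_2)^45 in full: dim Z^1 = 135.
Irreducibility makes the coboundary map sl_2 -> Z^1 injective (trivial centralizer), so dim B^1 = 3.
dim H^1 = 135 - 3 = 132, which is dim X.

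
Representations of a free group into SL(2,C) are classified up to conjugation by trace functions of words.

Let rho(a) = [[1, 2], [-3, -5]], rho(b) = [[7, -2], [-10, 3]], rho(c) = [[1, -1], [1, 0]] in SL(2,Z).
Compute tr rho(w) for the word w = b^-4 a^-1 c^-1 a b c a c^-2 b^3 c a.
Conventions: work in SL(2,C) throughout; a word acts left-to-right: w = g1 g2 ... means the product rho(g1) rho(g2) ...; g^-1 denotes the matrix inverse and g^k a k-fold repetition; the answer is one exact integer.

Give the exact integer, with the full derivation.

108303484878

rho(b^-1) = [[3, 2], [10, 7]]
... * rho(b^-1) = [[3, 2], [10, 7]]  ->  [[29, 20], [100, 69]]
... * rho(b^-1) = [[3, 2], [10, 7]]  ->  [[287, 198], [990, 683]]
... * rho(b^-1) = [[3, 2], [10, 7]]  ->  [[2841, 1960], [9800, 6761]]
... * rho(a^-1) = [[-5, -2], [3, 1]]  ->  [[-8325, -3722], [-28717, -12839]]
... * rho(c^-1) = [[0, 1], [-1, 1]]  ->  [[3722, -12047], [12839, -41556]]
... * rho(a) = [[1, 2], [-3, -5]]  ->  [[39863, 67679], [137507, 233458]]
... * rho(b) = [[7, -2], [-10, 3]]  ->  [[-397749, 123311], [-1372031, 425360]]
... * rho(c) = [[1, -1], [1, 0]]  ->  [[-274438, 397749], [-946671, 1372031]]
... * rho(a) = [[1, 2], [-3, -5]]  ->  [[-1467685, -2537621], [-5062764, -8753497]]
... * rho(c^-1) = [[0, 1], [-1, 1]]  ->  [[2537621, -4005306], [8753497, -13816261]]
... * rho(c^-1) = [[0, 1], [-1, 1]]  ->  [[4005306, -1467685], [13816261, -5062764]]
... * rho(b) = [[7, -2], [-10, 3]]  ->  [[42713992, -12413667], [147341467, -42820814]]
... * rho(b) = [[7, -2], [-10, 3]]  ->  [[423134614, -122668985], [1459598409, -423145376]]
... * rho(b) = [[7, -2], [-10, 3]]  ->  [[4188632148, -1214276183], [14448642623, -4188632946]]
... * rho(c) = [[1, -1], [1, 0]]  ->  [[2974355965, -4188632148], [10260009677, -14448642623]]
... * rho(a) = [[1, 2], [-3, -5]]  ->  [[15540252409, 26891872670], [53605937546, 92763232469]]
tr = 15540252409 + 92763232469 = 108303484878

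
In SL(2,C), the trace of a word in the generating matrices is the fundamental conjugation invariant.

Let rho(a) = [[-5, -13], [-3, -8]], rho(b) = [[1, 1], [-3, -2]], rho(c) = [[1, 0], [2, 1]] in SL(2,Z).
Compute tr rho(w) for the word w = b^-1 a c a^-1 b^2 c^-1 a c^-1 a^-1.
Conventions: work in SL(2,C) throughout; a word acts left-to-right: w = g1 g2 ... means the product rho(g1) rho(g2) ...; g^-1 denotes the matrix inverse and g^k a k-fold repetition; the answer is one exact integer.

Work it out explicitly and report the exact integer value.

rho(b^-1) = [[-2, -1], [3, 1]]
... * rho(a) = [[-5, -13], [-3, -8]]  ->  [[13, 34], [-18, -47]]
... * rho(c) = [[1, 0], [2, 1]]  ->  [[81, 34], [-112, -47]]
... * rho(a^-1) = [[-8, 13], [3, -5]]  ->  [[-546, 883], [755, -1221]]
... * rho(b) = [[1, 1], [-3, -2]]  ->  [[-3195, -2312], [4418, 3197]]
... * rho(b) = [[1, 1], [-3, -2]]  ->  [[3741, 1429], [-5173, -1976]]
... * rho(c^-1) = [[1, 0], [-2, 1]]  ->  [[883, 1429], [-1221, -1976]]
... * rho(a) = [[-5, -13], [-3, -8]]  ->  [[-8702, -22911], [12033, 31681]]
... * rho(c^-1) = [[1, 0], [-2, 1]]  ->  [[37120, -22911], [-51329, 31681]]
... * rho(a^-1) = [[-8, 13], [3, -5]]  ->  [[-365693, 597115], [505675, -825682]]
tr = -365693 + -825682 = -1191375

-1191375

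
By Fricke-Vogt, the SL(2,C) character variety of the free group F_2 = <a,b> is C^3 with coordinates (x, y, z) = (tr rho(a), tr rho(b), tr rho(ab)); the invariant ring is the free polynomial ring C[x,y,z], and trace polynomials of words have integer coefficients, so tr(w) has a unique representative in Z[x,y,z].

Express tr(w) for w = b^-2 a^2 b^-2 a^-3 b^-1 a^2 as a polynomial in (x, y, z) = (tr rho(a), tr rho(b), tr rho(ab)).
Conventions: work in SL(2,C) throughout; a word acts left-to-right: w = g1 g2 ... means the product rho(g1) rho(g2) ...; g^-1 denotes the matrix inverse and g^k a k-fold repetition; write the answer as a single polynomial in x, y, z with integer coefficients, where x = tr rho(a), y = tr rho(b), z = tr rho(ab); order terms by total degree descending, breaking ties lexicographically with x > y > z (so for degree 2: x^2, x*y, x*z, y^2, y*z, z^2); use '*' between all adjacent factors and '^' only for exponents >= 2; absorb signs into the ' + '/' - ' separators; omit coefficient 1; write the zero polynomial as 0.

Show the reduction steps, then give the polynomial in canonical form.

tr(a^2) = tr(a)*tr(a) - tr(1) = x^2 - 2
tr(a^2 b) = tr(a)*tr(b a) - tr(b) = x*z - y
tr(a^2 b^-1) = tr(a^2)*tr(b) - tr(a^2 b) = x^2*y - x*z - y
and tr(b^-1 a^2 b^-1) = tr(a^2 b^-1)*tr(b) - tr(a^2) = x^2*y^2 - x*y*z - x^2 - y^2 + 2
tr(b^-2 a^2 b^-1) = tr(b^-1 a^2 b^-1)*tr(b) - tr(b^-1 a^2) = x^2*y^3 - x*y^2*z - 2*x^2*y - y^3 + x*z + 3*y
next, tr(a^3) = tr(a)*tr(a^2) - tr(a) = x^3 - 3*x
tr(a^3 b) = tr(a)*tr(a b a) - tr(a b) = x^2*z - x*y - z
next, tr(b^-1 a^3) = tr(a^3)*tr(b) - tr(a^3 b) = x^3*y - x^2*z - 2*x*y + z
next, tr(a b^-2 a^2) = tr(b^-1 a^3)*tr(b) - tr(b^-1 a^3 b) = x^3*y^2 - x^2*y*z - x^3 - 2*x*y^2 + y*z + 3*x
tr(b a b a) = tr(b a)*tr(b a) - tr(1) = z^2 - 2
tr(b a b) = tr(b)*tr(a b) - tr(a) = y*z - x
next, tr(a^2 b a b) = tr(a)*tr(b a b a) - tr(b a b) = x*z^2 - y*z - x
next, tr(a^2 b a b^-1) = tr(a^2 b a)*tr(b) - tr(a^2 b a b) = x^2*y*z - x*y^2 - x*z^2 + x
and tr(a b^-2 a^2 b) = tr(a^2 b a b^-1)*tr(b) - tr(a^2 b a) = x^2*y^2*z - x*y^3 - x*y*z^2 - x^2*z + 2*x*y + z
next, tr(b^-2 a^2 b^-1 a) = tr(a b^-2 a^2)*tr(b) - tr(a b^-2 a^2 b) = x^3*y^3 - 2*x^2*y^2*z - x^3*y - x*y^3 + x*y*z^2 + x^2*z + y^2*z + x*y - z
and tr(a^-1 b^-2 a^2 b^-1) = tr(b^-2 a^2 b^-1)*tr(a) - tr(b^-2 a^2 b^-1 a) = x^2*y^2*z - x^3*y - x*y*z^2 - y^2*z + 2*x*y + z
tr(b^-1 a) = tr(a)*tr(b) - tr(a b) = x*y - z
tr(b^-2 a) = tr(b^-1 a)*tr(b) - tr(b^-1 a b) = x*y^2 - y*z - x
tr(b^-2 a^2 b^-2 a^-1) = tr(a^-1 b^-2 a^2 b^-1)*tr(b) - tr(a^-1 b^-2 a^2) = x^2*y^3*z - x^3*y^2 - x*y^2*z^2 - y^3*z + x*y^2 + 2*y*z + x
tr(a^4) = tr(a)*tr(a^3) - tr(a^2) = x^4 - 4*x^2 + 2
next, tr(a^4 b) = tr(a)*tr(a^2 b a) - tr(a^2 b) = x^3*z - x^2*y - 2*x*z + y
tr(a^2 b^-1 a^2) = tr(a^4)*tr(b) - tr(a^4 b) = x^4*y - x^3*z - 3*x^2*y + 2*x*z + y
tr(b^2) = tr(b)*tr(b) - tr(1) = y^2 - 2
and tr(b a^2 b) = tr(a)*tr(b^2 a) - tr(b^2) = x*y*z - x^2 - y^2 + 2
and tr(a^2 b a^2 b) = tr(a)*tr(b a^2 b a) - tr(b a^2 b) = x^2*z^2 - 2*x*y*z + y^2 - 2
and tr(a^2 b^-1 a^2 b) = tr(a^2 b a^2)*tr(b) - tr(a^2 b a^2 b) = x^3*y*z - x^2*y^2 - x^2*z^2 + 2
next, tr(a^2 b^-1 a^2 b^-1) = tr(a^2 b^-1 a^2)*tr(b) - tr(a^2 b^-1 a^2 b) = x^4*y^2 - 2*x^3*y*z - 2*x^2*y^2 + x^2*z^2 + 2*x*y*z + y^2 - 2
next, tr(a^3 b a^2) = tr(a)*tr(a^2 b a^2) - tr(a^2 b a) = x^4*z - x^3*y - 3*x^2*z + 2*x*y + z
tr(b a^3 b a) = tr(a)*tr(a b a b a) - tr(a b a b) = x^2*z^2 - x*y*z - x^2 - z^2 + 2
and tr(b a^3 b) = tr(a)*tr(b^2 a^2) - tr(b^2 a) = x^2*y*z - x^3 - x*y^2 - y*z + 3*x
and tr(a^3 b a^2 b) = tr(a)*tr(b a^3 b a) - tr(b a^3 b) = x^3*z^2 - 2*x^2*y*z + x*y^2 - x*z^2 + y*z - x
tr(a b a^2 b^-1 a^2) = tr(a^3 b a^2)*tr(b) - tr(a^3 b a^2 b) = x^4*y*z - x^3*y^2 - x^3*z^2 - x^2*y*z + x*y^2 + x*z^2 + x
next, tr(a^2 b a b a^2) = tr(a)*tr(a b a b a^2) - tr(a b a b a) = x^3*z^2 - x^2*y*z - x^3 - 2*x*z^2 + y*z + 3*x
next, tr(b a b a b a) = tr(a b a b)*tr(a b) - tr(b a) = z^3 - 3*z
next, tr(b a b a b) = tr(b)*tr(a b a b) - tr(a b a) = y*z^2 - x*z - y
tr(b a^2 b a b a) = tr(a)*tr(b a b a b a) - tr(b a b a b) = x*z^3 - y*z^2 - 2*x*z + y
and tr(b a b^2) = tr(b)*tr(a b^2) - tr(a b) = y^2*z - x*y - z
tr(b a^2 b a b) = tr(a)*tr(b a b^2 a) - tr(b a b^2) = x*y*z^2 - x^2*z - y^2*z + z
and tr(a^2 b a b a^2 b) = tr(a)*tr(b a^2 b a b a) - tr(b a^2 b a b) = x^2*z^3 - 2*x*y*z^2 - x^2*z + y^2*z + x*y - z
tr(a b a^2 b^-1 a^2 b) = tr(a^2 b a b a^2)*tr(b) - tr(a^2 b a b a^2 b) = x^3*y*z^2 - x^2*y^2*z - x^2*z^3 - x^3*y + x^2*z + 2*x*y + z
next, tr(b^-1 a b a^2 b^-1 a^2) = tr(a b a^2 b^-1 a^2)*tr(b) - tr(a b a^2 b^-1 a^2 b) = x^4*y^2*z - x^3*y^3 - 2*x^3*y*z^2 + x^2*z^3 + x^3*y + x*y^3 + x*y*z^2 - x^2*z - x*y - z
tr(b a^2 b^-1 a^2 b^-2 a) = tr(b^-1 a b a^2 b^-1 a^2)*tr(b) - tr(b^-1 a b a^2 b^-1 a^2 b) = x^4*y^3*z - x^3*y^4 - 2*x^3*y^2*z^2 - x^4*y*z + x^2*y*z^3 + 2*x^3*y^2 + x^3*z^2 + x*y^4 + x*y^2*z^2 - 2*x*y^2 - x*z^2 - y*z - x
tr(a^-1 b a^2 b^-1 a^2 b^-2) = tr(b a^2 b^-1 a^2 b^-2)*tr(a) - tr(b a^2 b^-1 a^2 b^-2 a) = -x^4*y^3*z + x^5*y^2 + x^3*y^4 + 2*x^3*y^2*z^2 - x^4*y*z - x^2*y*z^3 - 4*x^3*y^2 - x*y^4 - x*y^2*z^2 + 2*x^2*y*z + 3*x*y^2 + x*z^2 + y*z - x
and tr(b a^2 b^-1 a^2 b^-2 a^-2) = tr(a^-1 b a^2 b^-1 a^2 b^-2)*tr(a) - tr(a^-1 b a^2 b^-1 a^2 b^-2 a) = -x^5*y^3*z + x^6*y^2 + x^4*y^4 + 2*x^4*y^2*z^2 - x^5*y*z - x^3*y*z^3 - 5*x^4*y^2 - x^2*y^4 - x^2*y^2*z^2 + 4*x^3*y*z + 5*x^2*y^2 - x*y*z - x^2 - y^2 + 2
tr(a^2 b^-2 a^-3 b a^2 b^-1) = tr(b a^2 b^-1 a^2 b^-2 a^-2)*tr(a) - tr(b a^2 b^-1 a^2 b^-2 a^-1) = -x^6*y^3*z + x^7*y^2 + x^5*y^4 + 2*x^5*y^2*z^2 - x^6*y*z + x^4*y^3*z - x^4*y*z^3 - 6*x^5*y^2 - 2*x^3*y^4 - 3*x^3*y^2*z^2 + 5*x^4*y*z + x^2*y*z^3 + 9*x^3*y^2 + x*y^4 + x*y^2*z^2 - 3*x^2*y*z - x^3 - 4*x*y^2 - x*z^2 - y*z + 3*x
tr(b a^4 b^-1 a) = tr(a b a^4)*tr(b) - tr(a b a^4 b) = x^4*y*z - x^3*y^2 - x^3*z^2 - 2*x^2*y*z + x^3 + 2*x*y^2 + 2*x*z^2 - 3*x
next, tr(b a^4 b^-1 a^-1) = tr(b a^4 b^-1)*tr(a) - tr(b a^4 b^-1 a) = -x^4*y*z + x^5 + x^3*y^2 + x^3*z^2 + 2*x^2*y*z - 5*x^3 - 2*x*y^2 - 2*x*z^2 + 5*x
tr(a^-2 b a^4 b^-1) = tr(b a^4 b^-1 a^-1)*tr(a) - tr(b a^4 b^-1) = -x^5*y*z + x^6 + x^4*y^2 + x^4*z^2 + 2*x^3*y*z - 6*x^4 - 2*x^2*y^2 - 2*x^2*z^2 + 9*x^2 - 2
next, tr(a^-2 b a^4 b^-2) = tr(a^-2 b a^4 b^-1)*tr(b) - tr(a^-2 b a^4) = -x^5*y^2*z + x^6*y + x^4*y^3 + x^4*y*z^2 + 2*x^3*y^2*z - 6*x^4*y - 2*x^2*y^3 - 2*x^2*y*z^2 + 9*x^2*y - x*z - y
tr(a^-1 b a^4 b^-2) = tr(a^-1 b a^4 b^-1)*tr(b) - tr(a^-1 b a^4) = -x^4*y^2*z + x^5*y + x^3*y^3 + x^3*y*z^2 + 2*x^2*y^2*z - 5*x^3*y - 2*x*y^3 - 2*x*y*z^2 - x^2*z + 6*x*y + z
tr(a^2 b^-2 a^-3 b a^2) = tr(a^-2 b a^4 b^-2)*tr(a) - tr(a^-2 b a^4 b^-2 a) = -x^6*y^2*z + x^7*y + x^5*y^3 + x^5*y*z^2 + 3*x^4*y^2*z - 7*x^5*y - 3*x^3*y^3 - 3*x^3*y*z^2 - 2*x^2*y^2*z + 14*x^3*y + 2*x*y^3 + 2*x*y*z^2 - 7*x*y - z
tr(a^2 b^-2 a^2 b^-2 a^-3 b) = tr(a^2 b^-2 a^-3 b a^2 b^-1)*tr(b) - tr(a^2 b^-2 a^-3 b a^2) = -x^6*y^4*z + x^7*y^3 + x^5*y^5 + 2*x^5*y^3*z^2 + x^4*y^4*z - x^4*y^2*z^3 - x^7*y - 7*x^5*y^3 - x^5*y*z^2 - 2*x^3*y^5 - 3*x^3*y^3*z^2 + 2*x^4*y^2*z + x^2*y^2*z^3 + 7*x^5*y + 12*x^3*y^3 + 3*x^3*y*z^2 + x*y^5 + x*y^3*z^2 - x^2*y^2*z - 15*x^3*y - 6*x*y^3 - 3*x*y*z^2 - y^2*z + 10*x*y + z
tr(b^-2 a^2 b^-2 a^-3 b^-1 a^2) = tr(a^2 b^-2 a^2 b^-2 a^-3)*tr(b) - tr(a^2 b^-2 a^2 b^-2 a^-3 b) = x^6*y^4*z - x^7*y^3 - x^5*y^5 - 2*x^5*y^3*z^2 - x^4*y^4*z + x^4*y^2*z^3 + x^7*y + 7*x^5*y^3 + x^5*y*z^2 + 2*x^3*y^5 + 3*x^3*y^3*z^2 - 2*x^4*y^2*z + x^2*y^4*z - x^2*y^2*z^3 - 7*x^5*y - 13*x^3*y^3 - 3*x^3*y*z^2 - x*y^5 - 2*x*y^3*z^2 + x^2*y^2*z - y^4*z + 15*x^3*y + 7*x*y^3 + 3*x*y*z^2 + 3*y^2*z - 9*x*y - z

x^6*y^4*z - x^7*y^3 - x^5*y^5 - 2*x^5*y^3*z^2 - x^4*y^4*z + x^4*y^2*z^3 + x^7*y + 7*x^5*y^3 + x^5*y*z^2 + 2*x^3*y^5 + 3*x^3*y^3*z^2 - 2*x^4*y^2*z + x^2*y^4*z - x^2*y^2*z^3 - 7*x^5*y - 13*x^3*y^3 - 3*x^3*y*z^2 - x*y^5 - 2*x*y^3*z^2 + x^2*y^2*z - y^4*z + 15*x^3*y + 7*x*y^3 + 3*x*y*z^2 + 3*y^2*z - 9*x*y - z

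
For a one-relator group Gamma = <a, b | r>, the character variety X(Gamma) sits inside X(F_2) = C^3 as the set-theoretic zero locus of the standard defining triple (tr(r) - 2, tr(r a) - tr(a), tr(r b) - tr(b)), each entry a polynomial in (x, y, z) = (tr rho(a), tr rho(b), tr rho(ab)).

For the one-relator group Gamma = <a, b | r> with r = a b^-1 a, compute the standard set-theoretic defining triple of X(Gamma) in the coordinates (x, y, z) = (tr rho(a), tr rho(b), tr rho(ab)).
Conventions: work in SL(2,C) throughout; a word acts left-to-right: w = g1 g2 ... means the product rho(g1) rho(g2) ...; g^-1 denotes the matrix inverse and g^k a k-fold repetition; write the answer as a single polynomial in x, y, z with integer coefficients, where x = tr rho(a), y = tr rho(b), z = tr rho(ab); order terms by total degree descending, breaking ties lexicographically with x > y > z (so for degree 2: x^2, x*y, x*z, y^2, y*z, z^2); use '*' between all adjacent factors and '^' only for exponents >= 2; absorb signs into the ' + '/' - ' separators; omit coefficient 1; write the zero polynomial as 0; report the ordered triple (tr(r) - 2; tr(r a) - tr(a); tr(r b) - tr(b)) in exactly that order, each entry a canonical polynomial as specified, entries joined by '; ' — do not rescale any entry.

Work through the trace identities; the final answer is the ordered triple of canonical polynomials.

apply: trace(a^2) = trace(a) trace(a) - trace(1)  (reduce the a square) = x^2 - 2
use: trace(a^2 b) = trace(a) trace(b a) - trace(b)  (reduce the a square) = x*z - y
use: trace(a b^-1 a) = trace(a^2) trace(b) - trace(a^2 b)  (eliminate b^-1) = x^2*y - x*z - y
trace(a^3) = trace(a) trace(a^2) - trace(a)  (reduce the a square) = x^3 - 3*x
use: trace(a^3 b) = trace(a) trace(a b a) - trace(a b)  (reduce the a square) = x^2*z - x*y - z
trace(a b^-1 a^2) = trace(a^3) trace(b) - trace(a^3 b)  (eliminate b^-1) = x^3*y - x^2*z - 2*x*y + z
trace(a b a b) = trace(a b) trace(a b) - trace(1)   [split at repeated a] = z^2 - 2
use: trace(a b^-1 a b) = trace(a b a) trace(b) - trace(a b a b) = x*y*z - y^2 - z^2 + 2
assemble the triple (trace(r) - 2; trace(r a) - x; trace(r b) - y)

x^2*y - x*z - y - 2; x^3*y - x^2*z - 2*x*y - x + z; x*y*z - y^2 - z^2 - y + 2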